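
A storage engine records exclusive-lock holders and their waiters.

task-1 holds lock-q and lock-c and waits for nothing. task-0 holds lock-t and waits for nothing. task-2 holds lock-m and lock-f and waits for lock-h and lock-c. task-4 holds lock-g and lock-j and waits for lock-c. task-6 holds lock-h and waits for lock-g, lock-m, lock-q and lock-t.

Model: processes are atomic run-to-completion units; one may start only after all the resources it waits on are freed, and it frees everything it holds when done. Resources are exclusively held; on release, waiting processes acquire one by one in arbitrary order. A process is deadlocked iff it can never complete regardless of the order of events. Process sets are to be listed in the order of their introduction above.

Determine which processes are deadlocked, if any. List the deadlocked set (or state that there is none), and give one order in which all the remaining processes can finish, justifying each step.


Deadlocked set: task-2 and task-6.
Key observation: the cycle task-2 -> task-6 -> task-2 can never break — each member waits on the next; no other process is dragged down with it.
The rest can finish in the order task-1, task-0, task-4.
Step-by-step check:
  task-1 waits on nothing -> runs at once and releases lock-q and lock-c
  task-0 waits on nothing -> runs at once and releases lock-t
  task-4 waits on lock-c — all released -> runs and releases lock-g and lock-j


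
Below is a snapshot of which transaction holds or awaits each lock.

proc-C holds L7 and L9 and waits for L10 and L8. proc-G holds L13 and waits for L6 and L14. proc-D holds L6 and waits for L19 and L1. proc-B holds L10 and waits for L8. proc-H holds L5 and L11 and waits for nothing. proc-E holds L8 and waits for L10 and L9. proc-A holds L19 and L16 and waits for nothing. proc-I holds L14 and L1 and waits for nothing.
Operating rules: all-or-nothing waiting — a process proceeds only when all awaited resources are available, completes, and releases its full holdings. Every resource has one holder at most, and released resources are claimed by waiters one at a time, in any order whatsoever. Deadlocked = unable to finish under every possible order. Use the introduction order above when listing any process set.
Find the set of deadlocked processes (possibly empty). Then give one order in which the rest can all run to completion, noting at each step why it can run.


Deadlocked set: proc-C, proc-B and proc-E.
Key observation: along proc-C -> proc-B -> proc-E -> proc-C, each member waits on what the next one holds — a deadlock; no other process is dragged down with it.
A valid finishing order for the others: proc-A, proc-I, proc-D, proc-H, proc-G.
Step-by-step check:
  run proc-A (it waits on nothing); releases L19 and L16
  run proc-I (it waits on nothing); releases L14 and L1
  proc-D waits on L19 and L1 — all released -> runs and releases L6
  run proc-H (it waits on nothing); releases L5 and L11
  proc-G waits on L6 and L14 — all released -> runs and releases L13


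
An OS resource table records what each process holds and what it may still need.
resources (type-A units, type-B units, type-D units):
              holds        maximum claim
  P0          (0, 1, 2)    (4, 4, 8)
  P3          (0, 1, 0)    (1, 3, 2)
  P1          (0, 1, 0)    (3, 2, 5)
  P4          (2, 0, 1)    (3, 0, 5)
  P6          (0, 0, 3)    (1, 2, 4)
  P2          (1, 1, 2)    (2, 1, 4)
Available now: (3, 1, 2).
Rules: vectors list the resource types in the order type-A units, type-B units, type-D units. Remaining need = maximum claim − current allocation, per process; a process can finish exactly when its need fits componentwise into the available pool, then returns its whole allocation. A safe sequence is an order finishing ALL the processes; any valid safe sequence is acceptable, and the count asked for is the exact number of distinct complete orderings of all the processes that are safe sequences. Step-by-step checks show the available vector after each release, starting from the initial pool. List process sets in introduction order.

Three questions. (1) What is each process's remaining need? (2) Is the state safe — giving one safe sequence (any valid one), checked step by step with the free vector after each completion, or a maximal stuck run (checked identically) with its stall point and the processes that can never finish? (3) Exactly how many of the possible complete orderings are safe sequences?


(1) Outstanding need per process (order type-A units, type-B units, type-D units):
  P0: (4, 3, 6)
  P3: (1, 2, 2)
  P1: (3, 1, 5)
  P4: (1, 0, 4)
  P6: (1, 2, 1)
  P2: (1, 0, 2)
(2) The state is SAFE; one workable sequence: P2, P6, P3, P4, P0, P1.
Key observation: the first exact fit in this order is P2 — it needs (1, 0, 2) with (3, 1, 2) free, meeting a requested resource to the last unit.
Walking it through:
  pool = (3, 1, 2)
  P2: need (1, 0, 2) fits (3, 1, 2); releases (1, 1, 2), pool now (4, 2, 4)
  P6: need (1, 2, 1) fits (4, 2, 4); releases (0, 0, 3), pool now (4, 2, 7)
  P3: need (1, 2, 2) fits (4, 2, 7); releases (0, 1, 0), pool now (4, 3, 7)
  P4: need (1, 0, 4) fits (4, 3, 7); releases (2, 0, 1), pool now (6, 3, 8)
  P0: need (4, 3, 6) fits (6, 3, 8); releases (0, 1, 2), pool now (6, 4, 10)
  P1: need (3, 1, 5) fits (6, 4, 10); releases (0, 1, 0), pool now (6, 5, 10)
(3) Precisely 35 of the possible complete orderings are safe sequences.


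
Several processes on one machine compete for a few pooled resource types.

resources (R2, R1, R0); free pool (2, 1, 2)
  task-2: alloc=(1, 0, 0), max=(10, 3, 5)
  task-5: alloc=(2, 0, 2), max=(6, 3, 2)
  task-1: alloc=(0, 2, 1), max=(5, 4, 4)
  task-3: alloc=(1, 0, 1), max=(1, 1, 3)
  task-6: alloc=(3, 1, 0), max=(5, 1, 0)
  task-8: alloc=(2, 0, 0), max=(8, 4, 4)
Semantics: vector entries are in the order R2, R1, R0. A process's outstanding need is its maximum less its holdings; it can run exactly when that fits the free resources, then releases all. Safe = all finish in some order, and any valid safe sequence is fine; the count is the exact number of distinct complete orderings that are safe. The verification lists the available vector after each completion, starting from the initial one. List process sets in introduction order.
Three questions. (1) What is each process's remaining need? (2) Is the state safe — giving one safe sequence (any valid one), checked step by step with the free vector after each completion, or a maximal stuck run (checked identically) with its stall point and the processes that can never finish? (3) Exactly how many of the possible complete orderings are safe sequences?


(1) Need matrix, components ordered R2, R1, R0:
  task-2: (9, 3, 5)
  task-5: (4, 3, 0)
  task-1: (5, 2, 3)
  task-3: (0, 1, 2)
  task-6: (2, 0, 0)
  task-8: (6, 4, 4)
(2) The state is SAFE; one workable sequence: task-3, task-6, task-1, task-8, task-5, task-2.
Key observation: the first exact fit in this order is task-3 — it needs (0, 1, 2) with (2, 1, 2) free, meeting a requested resource to the last unit.
Walking it through:
  pool = (2, 1, 2)
  task-3 needs (0, 1, 2) <= (2, 1, 2) -> finishes; pool += (1, 0, 1) = (3, 1, 3)
  task-6 needs (2, 0, 0) <= (3, 1, 3) -> finishes; pool += (3, 1, 0) = (6, 2, 3)
  task-1 needs (5, 2, 3) <= (6, 2, 3) -> finishes; pool += (0, 2, 1) = (6, 4, 4)
  task-8 needs (6, 4, 4) <= (6, 4, 4) -> finishes; pool += (2, 0, 0) = (8, 4, 4)
  task-5 needs (4, 3, 0) <= (8, 4, 4) -> finishes; pool += (2, 0, 2) = (10, 4, 6)
  task-2 needs (9, 3, 5) <= (10, 4, 6) -> finishes; pool += (1, 0, 0) = (11, 4, 6)
(3) Exactly 4 of the possible complete orderings are safe sequences.


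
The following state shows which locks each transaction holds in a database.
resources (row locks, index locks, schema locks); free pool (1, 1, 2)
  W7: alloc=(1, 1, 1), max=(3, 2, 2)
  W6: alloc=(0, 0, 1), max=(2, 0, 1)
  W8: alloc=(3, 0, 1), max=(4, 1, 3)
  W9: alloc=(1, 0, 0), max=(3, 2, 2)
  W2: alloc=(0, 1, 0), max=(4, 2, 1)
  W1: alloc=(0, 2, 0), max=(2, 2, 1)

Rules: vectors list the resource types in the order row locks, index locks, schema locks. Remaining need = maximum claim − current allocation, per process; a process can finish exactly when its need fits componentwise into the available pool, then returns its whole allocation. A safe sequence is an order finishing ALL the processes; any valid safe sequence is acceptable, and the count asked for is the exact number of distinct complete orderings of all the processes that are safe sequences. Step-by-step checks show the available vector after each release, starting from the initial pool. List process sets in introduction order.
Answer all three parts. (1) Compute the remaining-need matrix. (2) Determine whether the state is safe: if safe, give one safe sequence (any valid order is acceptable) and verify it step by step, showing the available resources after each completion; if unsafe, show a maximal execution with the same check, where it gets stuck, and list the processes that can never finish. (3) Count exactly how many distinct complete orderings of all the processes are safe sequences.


(1) Outstanding need per process (order row locks, index locks, schema locks):
  W7: (2, 1, 1)
  W6: (2, 0, 0)
  W8: (1, 1, 2)
  W9: (2, 2, 2)
  W2: (4, 1, 1)
  W1: (2, 0, 1)
(2) The state is SAFE; one workable sequence: W8, W2, W6, W1, W7, W9.
Key observation: reading the order forward, W8 is the first process whose need (1, 1, 2) meets the free pool (1, 1, 2) exactly on a resource it requests.
Check, step by step:
  pool = (1, 1, 2)
  run W8 (needs (1, 1, 2), free (1, 1, 2)); after release of (3, 0, 1) the pool is (4, 1, 3)
  run W2 (needs (4, 1, 1), free (4, 1, 3)); after release of (0, 1, 0) the pool is (4, 2, 3)
  run W6 (needs (2, 0, 0), free (4, 2, 3)); after release of (0, 0, 1) the pool is (4, 2, 4)
  run W1 (needs (2, 0, 1), free (4, 2, 4)); after release of (0, 2, 0) the pool is (4, 4, 4)
  run W7 (needs (2, 1, 1), free (4, 4, 4)); after release of (1, 1, 1) the pool is (5, 5, 5)
  run W9 (needs (2, 2, 2), free (5, 5, 5)); after release of (1, 0, 0) the pool is (6, 5, 5)
(3) Exactly 90 of the possible complete orderings are safe sequences.


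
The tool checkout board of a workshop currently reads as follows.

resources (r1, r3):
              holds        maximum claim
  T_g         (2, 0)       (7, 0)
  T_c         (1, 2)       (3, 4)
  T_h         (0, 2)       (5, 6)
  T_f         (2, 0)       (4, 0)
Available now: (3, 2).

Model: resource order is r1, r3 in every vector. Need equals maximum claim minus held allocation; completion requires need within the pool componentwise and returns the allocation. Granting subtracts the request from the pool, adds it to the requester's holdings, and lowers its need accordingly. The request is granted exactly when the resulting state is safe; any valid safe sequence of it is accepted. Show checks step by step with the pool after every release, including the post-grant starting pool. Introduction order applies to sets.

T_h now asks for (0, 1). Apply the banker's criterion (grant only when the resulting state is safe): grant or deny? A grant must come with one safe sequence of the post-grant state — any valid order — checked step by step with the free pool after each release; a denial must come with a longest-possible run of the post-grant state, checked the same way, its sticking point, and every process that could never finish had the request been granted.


DENY — the pretend-granted state is unsafe.
Key observation: r3 is the bottleneck — with T_f, T_g done the pool holds (7, 1), short of every remaining need.
Pretend the grant happened; the run T_f, T_g goes as far as possible. Walking it through:
  pool = (3, 1)
  run T_f (needs (2, 0), free (3, 1)); after release of (2, 0) the pool is (5, 1)
  run T_g (needs (5, 0), free (5, 1)); after release of (2, 0) the pool is (7, 1)
  blocked: T_c wants (2, 2), pool (7, 1) — not enough r3
  blocked: T_h wants (5, 3), pool (7, 1) — not enough r3
Post-grant, the permanently blocked set is T_c and T_h.


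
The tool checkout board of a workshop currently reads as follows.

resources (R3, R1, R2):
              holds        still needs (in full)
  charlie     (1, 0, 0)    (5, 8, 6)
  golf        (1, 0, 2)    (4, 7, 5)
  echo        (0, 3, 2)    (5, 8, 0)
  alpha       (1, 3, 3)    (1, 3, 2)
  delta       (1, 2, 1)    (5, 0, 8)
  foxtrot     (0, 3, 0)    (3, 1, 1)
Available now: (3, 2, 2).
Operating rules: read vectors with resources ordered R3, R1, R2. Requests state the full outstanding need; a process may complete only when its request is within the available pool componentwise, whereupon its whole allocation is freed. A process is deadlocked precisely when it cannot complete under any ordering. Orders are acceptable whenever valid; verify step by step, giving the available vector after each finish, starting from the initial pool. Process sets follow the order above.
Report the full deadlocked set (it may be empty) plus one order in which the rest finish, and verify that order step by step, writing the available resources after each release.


No process is deadlocked.
Key observation: there is always a runnable process — foxtrot first — so the state unwinds completely.
A valid finishing order for the others: foxtrot, alpha, golf, echo, charlie, delta. Step-by-step check:
  pool = (3, 2, 2)
  foxtrot needs (3, 1, 1) <= (3, 2, 2) -> finishes; pool += (0, 3, 0) = (3, 5, 2)
  alpha needs (1, 3, 2) <= (3, 5, 2) -> finishes; pool += (1, 3, 3) = (4, 8, 5)
  golf needs (4, 7, 5) <= (4, 8, 5) -> finishes; pool += (1, 0, 2) = (5, 8, 7)
  echo needs (5, 8, 0) <= (5, 8, 7) -> finishes; pool += (0, 3, 2) = (5, 11, 9)
  charlie needs (5, 8, 6) <= (5, 11, 9) -> finishes; pool += (1, 0, 0) = (6, 11, 9)
  delta needs (5, 0, 8) <= (6, 11, 9) -> finishes; pool += (1, 2, 1) = (7, 13, 10)


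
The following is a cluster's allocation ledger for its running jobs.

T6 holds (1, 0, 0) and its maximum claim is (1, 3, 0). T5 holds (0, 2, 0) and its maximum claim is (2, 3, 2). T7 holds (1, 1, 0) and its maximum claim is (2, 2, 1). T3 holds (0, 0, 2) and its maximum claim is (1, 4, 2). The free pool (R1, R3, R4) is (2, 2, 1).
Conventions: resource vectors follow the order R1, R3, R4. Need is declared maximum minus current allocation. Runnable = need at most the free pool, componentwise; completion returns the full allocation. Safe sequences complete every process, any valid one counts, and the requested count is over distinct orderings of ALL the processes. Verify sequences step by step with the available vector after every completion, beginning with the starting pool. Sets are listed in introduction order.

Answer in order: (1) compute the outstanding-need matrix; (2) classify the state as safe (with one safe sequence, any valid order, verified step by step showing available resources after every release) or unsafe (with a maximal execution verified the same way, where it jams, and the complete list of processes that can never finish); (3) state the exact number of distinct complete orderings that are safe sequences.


(1) Outstanding need per process (order R1, R3, R4):
  T6: (0, 3, 0)
  T5: (2, 1, 2)
  T7: (1, 1, 1)
  T3: (1, 4, 0)
(2) UNSAFE — no complete ordering exists.
Key observation: after T7, T6 the pool peaks at (4, 3, 1), and each blocked process is short somewhere: T5 on R4; T3 on R3.
The run T7, T6 cannot be extended any further. Check, step by step:
  pool = (2, 2, 1)
  run T7 (needs (1, 1, 1), free (2, 2, 1)); after release of (1, 1, 0) the pool is (3, 3, 1)
  run T6 (needs (0, 3, 0), free (3, 3, 1)); after release of (1, 0, 0) the pool is (4, 3, 1)
  T5 cannot run: need (2, 1, 2) vs free (4, 3, 1) (insufficient R4)
  T3 cannot run: need (1, 4, 0) vs free (4, 3, 1) (insufficient R3)
Permanently blocked: T5 and T3.
(3) The exact count: 0 of the possible complete orderings are safe sequences.


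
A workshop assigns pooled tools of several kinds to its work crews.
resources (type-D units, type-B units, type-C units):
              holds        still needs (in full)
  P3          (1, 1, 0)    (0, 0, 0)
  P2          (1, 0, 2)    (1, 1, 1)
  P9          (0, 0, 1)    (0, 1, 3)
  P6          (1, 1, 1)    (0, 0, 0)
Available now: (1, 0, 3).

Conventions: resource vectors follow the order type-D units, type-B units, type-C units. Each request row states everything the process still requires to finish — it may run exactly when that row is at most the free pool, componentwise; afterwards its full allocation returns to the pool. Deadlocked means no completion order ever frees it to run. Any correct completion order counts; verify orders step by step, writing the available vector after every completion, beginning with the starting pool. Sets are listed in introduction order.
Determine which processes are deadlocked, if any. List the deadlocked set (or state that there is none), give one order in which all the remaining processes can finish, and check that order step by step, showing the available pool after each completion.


The deadlocked set is empty.
Key observation: the pool covers P3 at once, and every later process fits after earlier releases.
One completion order for the rest: P3, P6, P2, P9. Walking it through:
  pool = (1, 0, 3)
  P3: need (0, 0, 0) fits (1, 0, 3); releases (1, 1, 0), pool now (2, 1, 3)
  P6: need (0, 0, 0) fits (2, 1, 3); releases (1, 1, 1), pool now (3, 2, 4)
  P2: need (1, 1, 1) fits (3, 2, 4); releases (1, 0, 2), pool now (4, 2, 6)
  P9: need (0, 1, 3) fits (4, 2, 6); releases (0, 0, 1), pool now (4, 2, 7)


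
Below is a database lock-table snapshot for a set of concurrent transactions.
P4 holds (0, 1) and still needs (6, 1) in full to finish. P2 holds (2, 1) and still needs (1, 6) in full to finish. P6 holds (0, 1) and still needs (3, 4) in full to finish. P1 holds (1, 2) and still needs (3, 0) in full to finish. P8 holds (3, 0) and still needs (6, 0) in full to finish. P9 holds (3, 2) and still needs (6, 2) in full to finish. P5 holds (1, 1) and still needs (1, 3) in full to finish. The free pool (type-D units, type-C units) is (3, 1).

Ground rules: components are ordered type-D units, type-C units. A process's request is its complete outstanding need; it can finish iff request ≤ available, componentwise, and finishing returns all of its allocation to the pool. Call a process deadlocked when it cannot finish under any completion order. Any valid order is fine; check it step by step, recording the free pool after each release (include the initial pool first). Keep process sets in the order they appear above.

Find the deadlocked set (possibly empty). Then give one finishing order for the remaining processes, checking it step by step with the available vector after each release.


Deadlocked: P4, P2, P8 and P9.
Key observation: after P1, P5, P6 the pool peaks at (5, 5), and each blocked process is short somewhere: P4 on type-D units; P2 on type-C units; P8 on type-D units; P9 on type-D units.
The rest can finish in the order P1, P5, P6. Check, step by step:
  pool = (3, 1)
  P1 needs (3, 0) <= (3, 1) -> finishes; pool += (1, 2) = (4, 3)
  P5 needs (1, 3) <= (4, 3) -> finishes; pool += (1, 1) = (5, 4)
  P6 needs (3, 4) <= (5, 4) -> finishes; pool += (0, 1) = (5, 5)
The stuck group stays short no matter what:
  P4 still needs (6, 1) but only (5, 5) is free — short on type-D units
  P2 still needs (1, 6) but only (5, 5) is free — short on type-C units
  P8 still needs (6, 0) but only (5, 5) is free — short on type-D units
  P9 still needs (6, 2) but only (5, 5) is free — short on type-D units


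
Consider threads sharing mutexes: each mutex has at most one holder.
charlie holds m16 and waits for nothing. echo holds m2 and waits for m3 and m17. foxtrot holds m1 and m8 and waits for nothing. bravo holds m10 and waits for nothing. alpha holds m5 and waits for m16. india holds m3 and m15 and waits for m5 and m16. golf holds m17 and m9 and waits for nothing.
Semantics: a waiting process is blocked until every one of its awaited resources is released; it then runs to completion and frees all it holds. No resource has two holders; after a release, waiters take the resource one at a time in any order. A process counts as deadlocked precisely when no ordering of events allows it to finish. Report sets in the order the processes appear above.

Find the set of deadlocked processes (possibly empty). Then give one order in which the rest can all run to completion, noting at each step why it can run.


Nothing here is deadlocked.
Key observation: although several processes wait, no cycle exists — each chain bottoms out at a free runner.
One completion order for the rest: charlie, golf, alpha, bravo, foxtrot, india, echo.
Verifying each step:
  charlie waits on nothing -> runs at once and releases m16
  golf waits on nothing -> runs at once and releases m17 and m9
  run alpha (all its waits — m16 — are resolved); releases m5
  bravo waits on nothing -> runs at once and releases m10
  foxtrot waits on nothing -> runs at once and releases m1 and m8
  run india (all its waits — m5 and m16 — are resolved); releases m3 and m15
  run echo (all its waits — m3 and m17 — are resolved); releases m2


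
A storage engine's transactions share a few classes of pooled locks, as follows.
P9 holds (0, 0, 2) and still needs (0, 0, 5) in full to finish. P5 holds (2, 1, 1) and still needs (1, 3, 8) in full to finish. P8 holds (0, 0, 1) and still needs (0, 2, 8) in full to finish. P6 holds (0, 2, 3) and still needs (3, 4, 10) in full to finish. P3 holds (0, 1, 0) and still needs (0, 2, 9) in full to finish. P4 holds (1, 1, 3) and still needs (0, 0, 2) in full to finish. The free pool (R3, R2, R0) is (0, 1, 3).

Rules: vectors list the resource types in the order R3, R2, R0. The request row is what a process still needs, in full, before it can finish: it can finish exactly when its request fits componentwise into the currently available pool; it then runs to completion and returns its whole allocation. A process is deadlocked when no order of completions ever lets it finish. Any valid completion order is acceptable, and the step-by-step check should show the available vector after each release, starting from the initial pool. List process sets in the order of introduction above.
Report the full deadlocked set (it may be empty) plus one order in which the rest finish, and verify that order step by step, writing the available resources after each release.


No process is deadlocked.
Key observation: P4 fits the free pool immediately, and its release cascades until everyone finishes.
One completion order for the rest: P4, P9, P8, P3, P5, P6. Verifying each step:
  pool = (0, 1, 3)
  run P4 (needs (0, 0, 2), free (0, 1, 3)); after release of (1, 1, 3) the pool is (1, 2, 6)
  run P9 (needs (0, 0, 5), free (1, 2, 6)); after release of (0, 0, 2) the pool is (1, 2, 8)
  run P8 (needs (0, 2, 8), free (1, 2, 8)); after release of (0, 0, 1) the pool is (1, 2, 9)
  run P3 (needs (0, 2, 9), free (1, 2, 9)); after release of (0, 1, 0) the pool is (1, 3, 9)
  run P5 (needs (1, 3, 8), free (1, 3, 9)); after release of (2, 1, 1) the pool is (3, 4, 10)
  run P6 (needs (3, 4, 10), free (3, 4, 10)); after release of (0, 2, 3) the pool is (3, 6, 13)


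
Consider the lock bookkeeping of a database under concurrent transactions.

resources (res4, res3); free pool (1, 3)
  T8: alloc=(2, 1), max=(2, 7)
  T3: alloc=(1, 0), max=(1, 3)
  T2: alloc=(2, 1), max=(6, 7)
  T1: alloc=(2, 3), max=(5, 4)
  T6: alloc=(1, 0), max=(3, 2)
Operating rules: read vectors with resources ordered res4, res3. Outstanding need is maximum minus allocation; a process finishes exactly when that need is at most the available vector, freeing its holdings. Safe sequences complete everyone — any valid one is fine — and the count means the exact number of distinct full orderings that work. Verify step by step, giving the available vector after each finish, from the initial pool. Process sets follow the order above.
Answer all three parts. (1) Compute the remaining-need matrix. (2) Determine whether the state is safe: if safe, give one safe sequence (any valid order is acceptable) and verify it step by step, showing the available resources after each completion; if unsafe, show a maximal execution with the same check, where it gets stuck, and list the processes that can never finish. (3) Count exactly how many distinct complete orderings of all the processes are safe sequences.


(1) Need matrix, components ordered res4, res3:
  T8: (0, 6)
  T3: (0, 3)
  T2: (4, 6)
  T1: (3, 1)
  T6: (2, 2)
(2) SAFE. One safe sequence: T3, T6, T1, T2, T8.
Key observation: T3 is the earliest step where a requested resource binds exactly: need (0, 3), pool (1, 3) at its turn.
Check, step by step:
  pool = (1, 3)
  T3 needs (0, 3) <= (1, 3) -> finishes; pool += (1, 0) = (2, 3)
  T6 needs (2, 2) <= (2, 3) -> finishes; pool += (1, 0) = (3, 3)
  T1 needs (3, 1) <= (3, 3) -> finishes; pool += (2, 3) = (5, 6)
  T2 needs (4, 6) <= (5, 6) -> finishes; pool += (2, 1) = (7, 7)
  T8 needs (0, 6) <= (7, 7) -> finishes; pool += (2, 1) = (9, 8)
(3) Precisely 2 of the possible complete orderings are safe sequences.


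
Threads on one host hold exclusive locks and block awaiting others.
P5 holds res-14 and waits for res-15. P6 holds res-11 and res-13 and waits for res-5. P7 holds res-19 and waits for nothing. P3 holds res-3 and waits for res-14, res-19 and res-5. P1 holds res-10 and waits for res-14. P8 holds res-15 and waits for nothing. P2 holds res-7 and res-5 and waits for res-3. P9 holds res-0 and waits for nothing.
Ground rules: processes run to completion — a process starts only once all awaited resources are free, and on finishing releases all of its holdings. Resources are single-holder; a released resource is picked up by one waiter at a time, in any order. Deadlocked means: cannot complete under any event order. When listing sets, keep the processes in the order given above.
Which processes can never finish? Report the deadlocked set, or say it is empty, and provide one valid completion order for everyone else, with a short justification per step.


The deadlocked set is P6, P3 and P2.
Key observation: along P2 -> P3 -> P2, each member waits on what the next one holds — a deadlock; P6 waits into the deadlock from upstream.
A valid finishing order for the others: P9, P8, P7, P5, P1.
Walking it through:
  P9 waits on nothing -> runs at once and releases res-0
  P8 waits on nothing -> runs at once and releases res-15
  P7 waits on nothing -> runs at once and releases res-19
  run P5 (all its waits — res-15 — are resolved); releases res-14
  run P1 (all its waits — res-14 — are resolved); releases res-10


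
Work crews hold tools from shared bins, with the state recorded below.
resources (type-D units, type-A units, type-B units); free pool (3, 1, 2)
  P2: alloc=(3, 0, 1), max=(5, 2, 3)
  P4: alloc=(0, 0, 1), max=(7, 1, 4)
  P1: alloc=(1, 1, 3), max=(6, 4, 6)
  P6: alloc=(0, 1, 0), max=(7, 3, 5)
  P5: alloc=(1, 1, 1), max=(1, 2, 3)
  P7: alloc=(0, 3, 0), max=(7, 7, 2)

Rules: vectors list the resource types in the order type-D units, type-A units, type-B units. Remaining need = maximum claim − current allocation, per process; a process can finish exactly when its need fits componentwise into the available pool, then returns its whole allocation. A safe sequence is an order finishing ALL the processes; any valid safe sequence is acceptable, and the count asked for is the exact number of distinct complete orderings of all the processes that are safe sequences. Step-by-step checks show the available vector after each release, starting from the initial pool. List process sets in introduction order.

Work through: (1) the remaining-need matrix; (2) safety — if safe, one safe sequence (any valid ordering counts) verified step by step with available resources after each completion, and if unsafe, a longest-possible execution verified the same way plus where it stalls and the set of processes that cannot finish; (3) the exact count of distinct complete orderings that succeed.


(1) Remaining need (order type-D units, type-A units, type-B units):
  P2: (2, 2, 2)
  P4: (7, 1, 3)
  P1: (5, 3, 3)
  P6: (7, 2, 5)
  P5: (0, 1, 2)
  P7: (7, 4, 2)
(2) SAFE — a valid safe sequence is P5, P2, P4, P6, P1, P7.
Key observation: P5 is the earliest step where a requested resource binds exactly: need (0, 1, 2), pool (3, 1, 2) at its turn.
Check, step by step:
  pool = (3, 1, 2)
  P5: need (0, 1, 2) fits (3, 1, 2); releases (1, 1, 1), pool now (4, 2, 3)
  P2: need (2, 2, 2) fits (4, 2, 3); releases (3, 0, 1), pool now (7, 2, 4)
  P4: need (7, 1, 3) fits (7, 2, 4); releases (0, 0, 1), pool now (7, 2, 5)
  P6: need (7, 2, 5) fits (7, 2, 5); releases (0, 1, 0), pool now (7, 3, 5)
  P1: need (5, 3, 3) fits (7, 3, 5); releases (1, 1, 3), pool now (8, 4, 8)
  P7: need (7, 4, 2) fits (8, 4, 8); releases (0, 3, 0), pool now (8, 7, 8)
(3) Precisely 1 of the possible complete orderings is a safe sequence.


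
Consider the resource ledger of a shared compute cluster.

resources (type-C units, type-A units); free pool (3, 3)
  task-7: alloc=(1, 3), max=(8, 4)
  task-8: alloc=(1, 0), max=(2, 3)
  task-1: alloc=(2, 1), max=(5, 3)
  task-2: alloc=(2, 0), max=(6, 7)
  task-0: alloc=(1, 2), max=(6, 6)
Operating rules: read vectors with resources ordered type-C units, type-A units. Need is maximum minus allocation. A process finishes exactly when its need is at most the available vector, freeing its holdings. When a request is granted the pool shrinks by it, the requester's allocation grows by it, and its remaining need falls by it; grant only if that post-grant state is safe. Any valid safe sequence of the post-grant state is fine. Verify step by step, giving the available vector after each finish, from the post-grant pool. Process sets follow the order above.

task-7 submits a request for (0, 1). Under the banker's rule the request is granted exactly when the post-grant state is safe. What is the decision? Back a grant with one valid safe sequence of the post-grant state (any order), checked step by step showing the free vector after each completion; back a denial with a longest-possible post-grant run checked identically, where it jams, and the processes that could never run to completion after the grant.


DENY — the pretend-granted state is unsafe.
Key observation: after task-1, task-8 the pool peaks at (6, 3), and each blocked process is short somewhere: task-7 on type-C units; task-2 on type-A units; task-0 on type-A units.
After a pretend grant, a maximal execution: task-1, task-8 — then nothing else fits. Walking it through:
  pool = (3, 2)
  task-1: need (3, 2) fits (3, 2); releases (2, 1), pool now (5, 3)
  task-8: need (1, 3) fits (5, 3); releases (1, 0), pool now (6, 3)
  task-7 still needs (7, 0) but only (6, 3) is free — short on type-C units
  task-2 still needs (4, 7) but only (6, 3) is free — short on type-A units
  task-0 still needs (5, 4) but only (6, 3) is free — short on type-A units
Had the request been granted, task-7, task-2 and task-0 could never finish.


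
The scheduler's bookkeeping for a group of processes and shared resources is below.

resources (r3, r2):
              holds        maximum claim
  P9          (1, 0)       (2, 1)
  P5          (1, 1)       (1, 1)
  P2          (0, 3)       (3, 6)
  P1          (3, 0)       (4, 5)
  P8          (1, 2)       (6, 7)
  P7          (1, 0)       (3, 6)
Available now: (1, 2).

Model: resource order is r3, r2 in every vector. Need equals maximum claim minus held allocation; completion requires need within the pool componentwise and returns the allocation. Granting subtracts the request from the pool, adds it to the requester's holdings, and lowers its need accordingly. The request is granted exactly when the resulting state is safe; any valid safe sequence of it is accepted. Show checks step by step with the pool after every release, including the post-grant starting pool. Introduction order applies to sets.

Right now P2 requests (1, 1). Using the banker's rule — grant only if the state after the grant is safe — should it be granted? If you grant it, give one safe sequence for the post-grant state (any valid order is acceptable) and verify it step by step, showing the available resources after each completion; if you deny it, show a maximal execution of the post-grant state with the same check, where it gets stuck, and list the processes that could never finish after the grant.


GRANT. The post-grant state is safe; one safe sequence: P5, P9, P2, P7, P1, P8.
Key observation: the transfer keeps a workable pool ((0, 1)); P5 starts the safe sequence.
Step-by-step check of the post-grant state:
  pool = (0, 1)
  P5: need (0, 0) fits (0, 1); releases (1, 1), pool now (1, 2)
  P9: need (1, 1) fits (1, 2); releases (1, 0), pool now (2, 2)
  P2: need (2, 2) fits (2, 2); releases (1, 4), pool now (3, 6)
  P7: need (2, 6) fits (3, 6); releases (1, 0), pool now (4, 6)
  P1: need (1, 5) fits (4, 6); releases (3, 0), pool now (7, 6)
  P8: need (5, 5) fits (7, 6); releases (1, 2), pool now (8, 8)


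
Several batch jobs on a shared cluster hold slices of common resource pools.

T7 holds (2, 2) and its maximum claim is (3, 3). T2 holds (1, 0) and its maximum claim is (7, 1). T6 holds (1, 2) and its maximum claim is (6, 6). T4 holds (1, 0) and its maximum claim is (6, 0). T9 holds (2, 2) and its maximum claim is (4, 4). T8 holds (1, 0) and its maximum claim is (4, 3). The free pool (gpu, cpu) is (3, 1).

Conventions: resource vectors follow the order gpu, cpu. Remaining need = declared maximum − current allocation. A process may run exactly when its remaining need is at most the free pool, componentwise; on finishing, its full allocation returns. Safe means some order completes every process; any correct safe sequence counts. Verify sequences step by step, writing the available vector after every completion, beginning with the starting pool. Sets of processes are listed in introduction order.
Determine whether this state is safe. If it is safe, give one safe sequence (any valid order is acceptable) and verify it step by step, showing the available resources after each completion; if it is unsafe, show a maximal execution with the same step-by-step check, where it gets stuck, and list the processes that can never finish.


SAFE — a valid safe sequence is T7, T4, T8, T9, T2, T6.
Key observation: the first exact fit in this order is T7 — it needs (1, 1) with (3, 1) free, meeting a requested resource to the last unit.
Verifying each step:
  pool = (3, 1)
  run T7 (needs (1, 1), free (3, 1)); after release of (2, 2) the pool is (5, 3)
  run T4 (needs (5, 0), free (5, 3)); after release of (1, 0) the pool is (6, 3)
  run T8 (needs (3, 3), free (6, 3)); after release of (1, 0) the pool is (7, 3)
  run T9 (needs (2, 2), free (7, 3)); after release of (2, 2) the pool is (9, 5)
  run T2 (needs (6, 1), free (9, 5)); after release of (1, 0) the pool is (10, 5)
  run T6 (needs (5, 4), free (10, 5)); after release of (1, 2) the pool is (11, 7)


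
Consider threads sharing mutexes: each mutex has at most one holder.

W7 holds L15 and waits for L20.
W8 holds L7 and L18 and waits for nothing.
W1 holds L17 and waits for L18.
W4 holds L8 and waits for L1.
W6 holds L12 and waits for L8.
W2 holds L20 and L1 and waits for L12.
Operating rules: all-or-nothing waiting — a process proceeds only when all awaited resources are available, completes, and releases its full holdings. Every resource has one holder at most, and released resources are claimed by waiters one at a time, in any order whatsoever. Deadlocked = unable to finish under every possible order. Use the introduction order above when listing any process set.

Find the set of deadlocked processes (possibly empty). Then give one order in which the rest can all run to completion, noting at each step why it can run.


Deadlocked set: W7, W4, W6 and W2.
Key observation: the wait chain closes on itself along W2 -> W6 -> W4 -> W2; W7 waits into the deadlock from upstream.
A valid finishing order for the others: W8, W1.
Step-by-step check:
  run W8 (it waits on nothing); releases L7 and L18
  run W1 (all its waits — L18 — are resolved); releases L17


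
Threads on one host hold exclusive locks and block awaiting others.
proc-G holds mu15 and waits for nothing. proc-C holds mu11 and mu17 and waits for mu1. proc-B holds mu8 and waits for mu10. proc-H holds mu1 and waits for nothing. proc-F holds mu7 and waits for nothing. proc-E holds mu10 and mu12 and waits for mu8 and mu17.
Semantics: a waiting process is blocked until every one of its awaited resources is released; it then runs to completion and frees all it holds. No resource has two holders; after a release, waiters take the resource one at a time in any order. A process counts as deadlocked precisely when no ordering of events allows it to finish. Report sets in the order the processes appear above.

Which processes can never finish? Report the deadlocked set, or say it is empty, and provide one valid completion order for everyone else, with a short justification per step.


The deadlocked set is proc-B and proc-E.
Key observation: the wait chain closes on itself along proc-B -> proc-E -> proc-B; no other process is dragged down with it.
One completion order for the rest: proc-H, proc-G, proc-F, proc-C.
Verifying each step:
  proc-H waits on nothing -> runs at once and releases mu1
  proc-G waits on nothing -> runs at once and releases mu15
  proc-F waits on nothing -> runs at once and releases mu7
  run proc-C (all its waits — mu1 — are resolved); releases mu11 and mu17


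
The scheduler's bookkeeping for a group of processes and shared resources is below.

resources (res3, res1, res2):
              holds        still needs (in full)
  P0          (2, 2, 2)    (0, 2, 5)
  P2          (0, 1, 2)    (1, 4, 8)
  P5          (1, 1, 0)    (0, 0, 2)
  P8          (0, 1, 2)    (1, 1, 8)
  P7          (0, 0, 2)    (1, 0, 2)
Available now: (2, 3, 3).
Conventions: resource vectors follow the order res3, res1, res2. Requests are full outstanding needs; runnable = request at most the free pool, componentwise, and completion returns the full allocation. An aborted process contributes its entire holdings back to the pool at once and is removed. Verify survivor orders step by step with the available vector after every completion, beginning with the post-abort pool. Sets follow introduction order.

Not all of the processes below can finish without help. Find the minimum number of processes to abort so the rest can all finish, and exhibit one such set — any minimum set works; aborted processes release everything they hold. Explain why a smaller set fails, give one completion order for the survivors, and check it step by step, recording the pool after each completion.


Minimum abort set: P8.
Key observation: no ordering could ever have run P2 before the abort of P8; with (0, 1, 2) back in the pool it fits at step 4.
No smaller set exists: with zero aborts the deadlock remains.
One survivor order: P7, P0, P5, P2. Walking it through (post-abort pool first):
  pool = (2, 4, 5)
  run P7 (needs (1, 0, 2), free (2, 4, 5)); after release of (0, 0, 2) the pool is (2, 4, 7)
  run P0 (needs (0, 2, 5), free (2, 4, 7)); after release of (2, 2, 2) the pool is (4, 6, 9)
  run P5 (needs (0, 0, 2), free (4, 6, 9)); after release of (1, 1, 0) the pool is (5, 7, 9)
  run P2 (needs (1, 4, 8), free (5, 7, 9)); after release of (0, 1, 2) the pool is (5, 8, 11)


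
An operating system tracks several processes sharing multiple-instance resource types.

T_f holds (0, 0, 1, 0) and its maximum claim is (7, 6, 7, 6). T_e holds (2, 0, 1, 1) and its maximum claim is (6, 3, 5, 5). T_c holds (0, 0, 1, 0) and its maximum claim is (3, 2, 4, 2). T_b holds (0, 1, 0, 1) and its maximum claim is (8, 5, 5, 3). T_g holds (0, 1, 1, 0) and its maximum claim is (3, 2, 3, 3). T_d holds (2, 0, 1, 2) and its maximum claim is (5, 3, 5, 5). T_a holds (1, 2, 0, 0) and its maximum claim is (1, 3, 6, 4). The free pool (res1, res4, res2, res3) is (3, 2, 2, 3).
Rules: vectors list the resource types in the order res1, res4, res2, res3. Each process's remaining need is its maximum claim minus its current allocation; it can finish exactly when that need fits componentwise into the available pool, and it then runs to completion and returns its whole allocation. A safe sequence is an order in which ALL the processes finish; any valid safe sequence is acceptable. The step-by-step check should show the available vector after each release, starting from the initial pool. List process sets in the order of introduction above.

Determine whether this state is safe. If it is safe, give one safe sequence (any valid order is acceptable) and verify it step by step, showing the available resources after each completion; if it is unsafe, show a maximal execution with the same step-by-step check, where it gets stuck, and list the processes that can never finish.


SAFE — a valid safe sequence is T_g, T_c, T_d, T_e, T_a, T_b, T_f.
Key observation: the order's first zero-slack moment is T_g ((3, 1, 2, 3) needed, (3, 2, 2, 3) free — a requested resource with nothing to spare).
Walking it through:
  pool = (3, 2, 2, 3)
  run T_g (needs (3, 1, 2, 3), free (3, 2, 2, 3)); after release of (0, 1, 1, 0) the pool is (3, 3, 3, 3)
  run T_c (needs (3, 2, 3, 2), free (3, 3, 3, 3)); after release of (0, 0, 1, 0) the pool is (3, 3, 4, 3)
  run T_d (needs (3, 3, 4, 3), free (3, 3, 4, 3)); after release of (2, 0, 1, 2) the pool is (5, 3, 5, 5)
  run T_e (needs (4, 3, 4, 4), free (5, 3, 5, 5)); after release of (2, 0, 1, 1) the pool is (7, 3, 6, 6)
  run T_a (needs (0, 1, 6, 4), free (7, 3, 6, 6)); after release of (1, 2, 0, 0) the pool is (8, 5, 6, 6)
  run T_b (needs (8, 4, 5, 2), free (8, 5, 6, 6)); after release of (0, 1, 0, 1) the pool is (8, 6, 6, 7)
  run T_f (needs (7, 6, 6, 6), free (8, 6, 6, 7)); after release of (0, 0, 1, 0) the pool is (8, 6, 7, 7)
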